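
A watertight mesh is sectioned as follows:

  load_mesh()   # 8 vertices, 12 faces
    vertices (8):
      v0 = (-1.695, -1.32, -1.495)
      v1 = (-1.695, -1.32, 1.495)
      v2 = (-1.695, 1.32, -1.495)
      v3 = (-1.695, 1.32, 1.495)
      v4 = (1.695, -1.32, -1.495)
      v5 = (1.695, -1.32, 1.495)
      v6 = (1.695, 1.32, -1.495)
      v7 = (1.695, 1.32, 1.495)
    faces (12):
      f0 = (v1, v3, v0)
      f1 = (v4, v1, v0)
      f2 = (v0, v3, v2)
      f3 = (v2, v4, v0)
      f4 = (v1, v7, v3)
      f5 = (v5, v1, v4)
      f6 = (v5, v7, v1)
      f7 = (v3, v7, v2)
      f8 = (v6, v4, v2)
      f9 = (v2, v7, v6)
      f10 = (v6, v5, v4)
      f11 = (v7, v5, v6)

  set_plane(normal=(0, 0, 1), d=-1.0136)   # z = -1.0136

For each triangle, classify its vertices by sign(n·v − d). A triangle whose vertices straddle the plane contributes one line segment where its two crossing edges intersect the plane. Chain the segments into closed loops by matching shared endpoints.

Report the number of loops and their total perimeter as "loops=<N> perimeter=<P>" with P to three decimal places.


Straddling triangles (8 of 12):
  (v1,v3,v0) [++-] → (-1.695, -0.894951, -1.0136)–(-1.695, -1.32, -1.0136)  len=0.4250
  (v4,v1,v0) [-+-] → (1.1492, -1.32, -1.0136)–(-1.695, -1.32, -1.0136)  len=2.8442
  (v0,v3,v2) [-+-] → (-1.695, -0.894951, -1.0136)–(-1.695, 1.32, -1.0136)  len=2.2150
  (v5,v1,v4) [++-] → (1.1492, -1.32, -1.0136)–(1.695, -1.32, -1.0136)  len=0.5458
  (v3,v7,v2) [++-] → (-1.1492, 1.32, -1.0136)–(-1.695, 1.32, -1.0136)  len=0.5458
  (v2,v7,v6) [-+-] → (-1.1492, 1.32, -1.0136)–(1.695, 1.32, -1.0136)  len=2.8442
  (v6,v5,v4) [-+-] → (1.695, 0.894951, -1.0136)–(1.695, -1.32, -1.0136)  len=2.2150
  (v7,v5,v6) [++-] → (1.695, 0.894951, -1.0136)–(1.695, 1.32, -1.0136)  len=0.4250

Chained into 1 loop(s):
  loop 1: 8 segments, perimeter = 12.0600
Total perimeter = 12.060

loops=1 perimeter=12.060


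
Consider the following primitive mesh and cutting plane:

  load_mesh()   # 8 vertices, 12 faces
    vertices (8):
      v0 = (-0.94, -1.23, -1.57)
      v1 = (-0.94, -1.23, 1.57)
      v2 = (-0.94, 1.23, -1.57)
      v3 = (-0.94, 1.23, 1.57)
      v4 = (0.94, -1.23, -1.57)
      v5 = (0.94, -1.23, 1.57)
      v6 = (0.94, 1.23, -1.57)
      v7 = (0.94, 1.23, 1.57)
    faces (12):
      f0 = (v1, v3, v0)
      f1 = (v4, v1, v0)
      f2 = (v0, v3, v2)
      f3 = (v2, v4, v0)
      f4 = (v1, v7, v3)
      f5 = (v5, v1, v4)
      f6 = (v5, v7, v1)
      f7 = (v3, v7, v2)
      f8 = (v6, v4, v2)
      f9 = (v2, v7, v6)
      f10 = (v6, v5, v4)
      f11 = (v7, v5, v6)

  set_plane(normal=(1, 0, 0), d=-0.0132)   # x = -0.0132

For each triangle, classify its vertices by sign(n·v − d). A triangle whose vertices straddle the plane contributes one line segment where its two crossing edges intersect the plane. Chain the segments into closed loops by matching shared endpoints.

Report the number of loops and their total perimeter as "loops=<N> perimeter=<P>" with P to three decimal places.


Straddling triangles (8 of 12):
  (v4,v1,v0) [+--] → (-0.0132, -1.23, 0.0220468)–(-0.0132, -1.23, -1.57)  len=1.5920
  (v2,v4,v0) [-+-] → (-0.0132, 0.0172723, -1.57)–(-0.0132, -1.23, -1.57)  len=1.2473
  (v1,v7,v3) [-+-] → (-0.0132, -0.0172723, 1.57)–(-0.0132, 1.23, 1.57)  len=1.2473
  (v5,v1,v4) [+-+] → (-0.0132, -1.23, 1.57)–(-0.0132, -1.23, 0.0220468)  len=1.5480
  (v5,v7,v1) [++-] → (-0.0132, -0.0172723, 1.57)–(-0.0132, -1.23, 1.57)  len=1.2127
  (v3,v7,v2) [-+-] → (-0.0132, 1.23, 1.57)–(-0.0132, 1.23, -0.0220468)  len=1.5920
  (v6,v4,v2) [++-] → (-0.0132, 0.0172723, -1.57)–(-0.0132, 1.23, -1.57)  len=1.2127
  (v2,v7,v6) [-++] → (-0.0132, 1.23, -0.0220468)–(-0.0132, 1.23, -1.57)  len=1.5480

Chained into 1 loop(s):
  loop 1: 8 segments, perimeter = 11.2000
Total perimeter = 11.200

loops=1 perimeter=11.200


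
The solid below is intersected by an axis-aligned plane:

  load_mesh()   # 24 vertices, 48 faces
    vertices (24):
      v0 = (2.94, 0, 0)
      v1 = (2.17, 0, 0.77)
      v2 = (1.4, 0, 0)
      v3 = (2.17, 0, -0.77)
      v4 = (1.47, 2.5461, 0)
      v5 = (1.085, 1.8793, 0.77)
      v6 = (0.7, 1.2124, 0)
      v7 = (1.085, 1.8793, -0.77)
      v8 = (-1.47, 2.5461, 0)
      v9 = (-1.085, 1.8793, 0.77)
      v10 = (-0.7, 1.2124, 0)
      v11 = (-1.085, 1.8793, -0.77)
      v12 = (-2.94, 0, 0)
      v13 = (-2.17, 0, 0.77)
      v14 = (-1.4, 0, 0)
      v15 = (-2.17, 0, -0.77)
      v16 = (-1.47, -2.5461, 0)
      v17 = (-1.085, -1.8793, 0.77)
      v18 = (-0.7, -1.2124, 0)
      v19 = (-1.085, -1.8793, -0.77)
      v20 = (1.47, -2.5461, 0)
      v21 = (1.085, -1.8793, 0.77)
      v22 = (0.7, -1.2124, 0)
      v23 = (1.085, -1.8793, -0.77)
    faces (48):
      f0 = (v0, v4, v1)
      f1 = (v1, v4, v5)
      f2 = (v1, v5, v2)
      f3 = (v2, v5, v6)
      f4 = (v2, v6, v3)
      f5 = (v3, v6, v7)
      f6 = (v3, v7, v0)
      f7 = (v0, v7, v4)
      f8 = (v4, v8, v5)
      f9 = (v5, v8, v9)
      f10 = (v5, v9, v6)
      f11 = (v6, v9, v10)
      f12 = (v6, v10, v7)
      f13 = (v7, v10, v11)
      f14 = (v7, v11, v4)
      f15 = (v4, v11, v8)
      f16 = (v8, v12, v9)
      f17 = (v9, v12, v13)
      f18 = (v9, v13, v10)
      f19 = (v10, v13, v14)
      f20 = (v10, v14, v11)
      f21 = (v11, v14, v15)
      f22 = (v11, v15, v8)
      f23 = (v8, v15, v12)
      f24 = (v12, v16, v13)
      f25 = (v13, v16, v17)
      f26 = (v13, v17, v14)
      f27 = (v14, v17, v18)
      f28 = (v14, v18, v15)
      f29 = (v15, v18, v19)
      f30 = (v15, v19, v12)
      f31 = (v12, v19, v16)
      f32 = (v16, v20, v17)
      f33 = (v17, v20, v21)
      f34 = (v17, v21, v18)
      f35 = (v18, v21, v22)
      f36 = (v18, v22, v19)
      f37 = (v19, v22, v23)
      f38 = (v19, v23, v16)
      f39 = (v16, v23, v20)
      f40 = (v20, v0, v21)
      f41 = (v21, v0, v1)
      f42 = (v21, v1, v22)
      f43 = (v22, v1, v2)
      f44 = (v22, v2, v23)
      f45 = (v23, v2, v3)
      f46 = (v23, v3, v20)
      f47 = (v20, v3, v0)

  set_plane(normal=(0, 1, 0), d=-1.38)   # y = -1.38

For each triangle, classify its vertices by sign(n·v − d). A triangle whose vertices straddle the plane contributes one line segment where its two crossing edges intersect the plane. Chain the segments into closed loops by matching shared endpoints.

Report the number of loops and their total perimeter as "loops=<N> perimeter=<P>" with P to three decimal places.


Straddling triangles (18 of 48):
  (v12,v16,v13) [+-+] → (-2.14325, -1.38, 0)–(-1.7906, -1.38, 0.352656)  len=0.4987
  (v13,v16,v17) [+--] → (-1.7906, -1.38, 0.352656)–(-1.37327, -1.38, 0.77)  len=0.5902
  (v13,v17,v14) [+-+] → (-1.37327, -1.38, 0.77)–(-1.16869, -1.38, 0.565423)  len=0.2893
  (v14,v17,v18) [+-+] → (-1.16869, -1.38, 0.565423)–(-0.796755, -1.38, 0.19351)  len=0.5260
  (v15,v18,v19) [++-] → (-0.796755, -1.38, -0.19351)–(-1.37327, -1.38, -0.77)  len=0.8153
  (v15,v19,v12) [+-+] → (-1.37327, -1.38, -0.77)–(-1.57784, -1.38, -0.565423)  len=0.2893
  (v12,v19,v16) [+--] → (-1.57784, -1.38, -0.565423)–(-2.14325, -1.38, 0)  len=0.7996
  (v17,v21,v18) [--+] → (-0.251408, -1.38, 0.19351)–(-0.796755, -1.38, 0.19351)  len=0.5453
  (v18,v21,v22) [+-+] → (-0.251408, -1.38, 0.19351)–(0.796755, -1.38, 0.19351)  len=1.0482
  (v18,v22,v19) [++-] → (0.251408, -1.38, -0.19351)–(-0.796755, -1.38, -0.19351)  len=1.0482
  (v19,v22,v23) [-+-] → (0.251408, -1.38, -0.19351)–(0.796755, -1.38, -0.19351)  len=0.5453
  (v20,v0,v21) [-+-] → (2.14325, -1.38, 0)–(1.57784, -1.38, 0.565423)  len=0.7996
  (v21,v0,v1) [-++] → (1.57784, -1.38, 0.565423)–(1.37327, -1.38, 0.77)  len=0.2893
  (v21,v1,v22) [-++] → (1.37327, -1.38, 0.77)–(0.796755, -1.38, 0.19351)  len=0.8153
  (v22,v2,v23) [++-] → (1.16869, -1.38, -0.565423)–(0.796755, -1.38, -0.19351)  len=0.5260
  (v23,v2,v3) [-++] → (1.16869, -1.38, -0.565423)–(1.37327, -1.38, -0.77)  len=0.2893
  (v23,v3,v20) [-+-] → (1.37327, -1.38, -0.77)–(1.7906, -1.38, -0.352656)  len=0.5902
  (v20,v3,v0) [-++] → (1.7906, -1.38, -0.352656)–(2.14325, -1.38, 0)  len=0.4987

Chained into 1 loop(s):
  loop 1: 18 segments, perimeter = 10.8039
Total perimeter = 10.804

loops=1 perimeter=10.804


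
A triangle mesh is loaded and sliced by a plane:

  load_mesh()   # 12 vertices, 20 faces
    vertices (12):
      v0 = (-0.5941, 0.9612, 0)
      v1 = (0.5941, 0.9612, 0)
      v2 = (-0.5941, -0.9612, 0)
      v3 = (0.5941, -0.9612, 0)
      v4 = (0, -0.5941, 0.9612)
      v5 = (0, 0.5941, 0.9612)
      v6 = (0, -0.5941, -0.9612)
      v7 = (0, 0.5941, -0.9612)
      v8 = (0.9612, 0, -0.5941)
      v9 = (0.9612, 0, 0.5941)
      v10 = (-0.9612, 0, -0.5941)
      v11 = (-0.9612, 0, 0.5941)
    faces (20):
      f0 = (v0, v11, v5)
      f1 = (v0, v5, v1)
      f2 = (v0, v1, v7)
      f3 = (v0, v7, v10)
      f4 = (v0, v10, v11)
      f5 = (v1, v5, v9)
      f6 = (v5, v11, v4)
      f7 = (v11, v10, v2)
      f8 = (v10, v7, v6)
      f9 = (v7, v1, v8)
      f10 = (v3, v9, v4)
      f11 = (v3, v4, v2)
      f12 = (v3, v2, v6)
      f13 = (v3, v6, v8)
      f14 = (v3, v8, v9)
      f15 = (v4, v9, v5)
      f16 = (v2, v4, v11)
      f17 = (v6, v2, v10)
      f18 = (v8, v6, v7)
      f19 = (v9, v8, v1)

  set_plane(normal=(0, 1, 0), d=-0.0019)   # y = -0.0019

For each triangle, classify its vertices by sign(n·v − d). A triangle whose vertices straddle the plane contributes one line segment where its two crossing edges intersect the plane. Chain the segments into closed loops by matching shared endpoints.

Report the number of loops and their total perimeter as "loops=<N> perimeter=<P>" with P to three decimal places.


loops=1 perimeter=6.487

Straddling triangles (10 of 20):
  (v5,v11,v4) [++-] → (-0.958126, -0.0019, 0.595274)–(0, -0.0019, 0.9612)  len=1.0256
  (v11,v10,v2) [++-] → (-0.960474, -0.0019, -0.592926)–(-0.960474, -0.0019, 0.592926)  len=1.1859
  (v10,v7,v6) [++-] → (0, -0.0019, -0.9612)–(-0.958126, -0.0019, -0.595274)  len=1.0256
  (v3,v9,v4) [-+-] → (0.960474, -0.0019, 0.592926)–(0.958126, -0.0019, 0.595274)  len=0.0033
  (v3,v6,v8) [--+] → (0.958126, -0.0019, -0.595274)–(0.960474, -0.0019, -0.592926)  len=0.0033
  (v3,v8,v9) [-++] → (0.960474, -0.0019, -0.592926)–(0.960474, -0.0019, 0.592926)  len=1.1859
  (v4,v9,v5) [-++] → (0.958126, -0.0019, 0.595274)–(0, -0.0019, 0.9612)  len=1.0256
  (v2,v4,v11) [--+] → (-0.958126, -0.0019, 0.595274)–(-0.960474, -0.0019, 0.592926)  len=0.0033
  (v6,v2,v10) [--+] → (-0.960474, -0.0019, -0.592926)–(-0.958126, -0.0019, -0.595274)  len=0.0033
  (v8,v6,v7) [+-+] → (0.958126, -0.0019, -0.595274)–(0, -0.0019, -0.9612)  len=1.0256

Chained into 1 loop(s):
  loop 1: 10 segments, perimeter = 6.4875
Total perimeter = 6.487


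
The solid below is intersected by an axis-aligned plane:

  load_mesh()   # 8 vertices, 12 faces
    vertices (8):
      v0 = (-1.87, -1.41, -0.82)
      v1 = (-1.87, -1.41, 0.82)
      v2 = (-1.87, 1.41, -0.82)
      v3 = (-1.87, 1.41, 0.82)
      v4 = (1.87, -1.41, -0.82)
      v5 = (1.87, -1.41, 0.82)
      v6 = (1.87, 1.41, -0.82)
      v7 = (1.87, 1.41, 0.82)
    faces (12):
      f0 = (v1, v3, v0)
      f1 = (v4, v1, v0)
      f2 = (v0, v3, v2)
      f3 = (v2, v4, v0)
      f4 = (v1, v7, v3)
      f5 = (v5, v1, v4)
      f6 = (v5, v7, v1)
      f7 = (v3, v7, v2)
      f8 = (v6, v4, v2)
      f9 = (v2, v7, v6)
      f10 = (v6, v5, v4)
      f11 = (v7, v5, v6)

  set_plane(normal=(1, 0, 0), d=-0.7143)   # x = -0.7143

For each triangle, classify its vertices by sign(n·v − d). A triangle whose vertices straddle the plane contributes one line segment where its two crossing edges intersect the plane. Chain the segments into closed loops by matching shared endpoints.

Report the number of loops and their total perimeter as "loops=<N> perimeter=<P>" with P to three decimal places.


Straddling triangles (8 of 12):
  (v4,v1,v0) [+--] → (-0.7143, -1.41, 0.313222)–(-0.7143, -1.41, -0.82)  len=1.1332
  (v2,v4,v0) [-+-] → (-0.7143, 0.53859, -0.82)–(-0.7143, -1.41, -0.82)  len=1.9486
  (v1,v7,v3) [-+-] → (-0.7143, -0.53859, 0.82)–(-0.7143, 1.41, 0.82)  len=1.9486
  (v5,v1,v4) [+-+] → (-0.7143, -1.41, 0.82)–(-0.7143, -1.41, 0.313222)  len=0.5068
  (v5,v7,v1) [++-] → (-0.7143, -0.53859, 0.82)–(-0.7143, -1.41, 0.82)  len=0.8714
  (v3,v7,v2) [-+-] → (-0.7143, 1.41, 0.82)–(-0.7143, 1.41, -0.313222)  len=1.1332
  (v6,v4,v2) [++-] → (-0.7143, 0.53859, -0.82)–(-0.7143, 1.41, -0.82)  len=0.8714
  (v2,v7,v6) [-++] → (-0.7143, 1.41, -0.313222)–(-0.7143, 1.41, -0.82)  len=0.5068

Chained into 1 loop(s):
  loop 1: 8 segments, perimeter = 8.9200
Total perimeter = 8.920

loops=1 perimeter=8.920


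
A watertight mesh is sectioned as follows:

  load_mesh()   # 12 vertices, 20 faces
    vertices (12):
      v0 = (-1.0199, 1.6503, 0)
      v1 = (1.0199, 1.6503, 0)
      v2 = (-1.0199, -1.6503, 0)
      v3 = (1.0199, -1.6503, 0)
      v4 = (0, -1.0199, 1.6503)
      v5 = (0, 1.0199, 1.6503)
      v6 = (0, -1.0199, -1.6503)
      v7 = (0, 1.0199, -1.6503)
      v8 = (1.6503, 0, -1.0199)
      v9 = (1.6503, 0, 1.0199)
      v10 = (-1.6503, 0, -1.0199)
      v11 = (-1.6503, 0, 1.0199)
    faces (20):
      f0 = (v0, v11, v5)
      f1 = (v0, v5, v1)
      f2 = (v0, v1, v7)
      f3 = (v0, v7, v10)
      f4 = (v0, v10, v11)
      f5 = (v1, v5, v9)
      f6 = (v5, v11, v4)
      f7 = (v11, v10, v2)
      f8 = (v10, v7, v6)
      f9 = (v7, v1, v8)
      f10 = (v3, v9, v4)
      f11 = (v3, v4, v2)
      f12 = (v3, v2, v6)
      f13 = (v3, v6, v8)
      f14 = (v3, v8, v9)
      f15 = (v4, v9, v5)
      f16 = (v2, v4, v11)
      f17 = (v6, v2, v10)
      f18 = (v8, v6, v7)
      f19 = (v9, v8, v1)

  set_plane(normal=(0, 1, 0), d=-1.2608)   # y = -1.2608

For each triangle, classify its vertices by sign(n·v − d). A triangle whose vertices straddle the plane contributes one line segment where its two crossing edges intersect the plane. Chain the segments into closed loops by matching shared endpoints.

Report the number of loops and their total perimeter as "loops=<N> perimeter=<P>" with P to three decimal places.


Straddling triangles (8 of 20):
  (v11,v10,v2) [++-] → (-1.16869, -1.2608, -0.240714)–(-1.16869, -1.2608, 0.240714)  len=0.4814
  (v3,v9,v4) [-++] → (1.16869, -1.2608, 0.240714)–(0.389743, -1.2608, 1.01966)  len=1.1016
  (v3,v4,v2) [-+-] → (0.389743, -1.2608, 1.01966)–(-0.389743, -1.2608, 1.01966)  len=0.7795
  (v3,v2,v6) [--+] → (-0.389743, -1.2608, -1.01966)–(0.389743, -1.2608, -1.01966)  len=0.7795
  (v3,v6,v8) [-++] → (0.389743, -1.2608, -1.01966)–(1.16869, -1.2608, -0.240714)  len=1.1016
  (v3,v8,v9) [-++] → (1.16869, -1.2608, -0.240714)–(1.16869, -1.2608, 0.240714)  len=0.4814
  (v2,v4,v11) [-++] → (-0.389743, -1.2608, 1.01966)–(-1.16869, -1.2608, 0.240714)  len=1.1016
  (v6,v2,v10) [+-+] → (-0.389743, -1.2608, -1.01966)–(-1.16869, -1.2608, -0.240714)  len=1.1016

Chained into 1 loop(s):
  loop 1: 8 segments, perimeter = 6.9282
Total perimeter = 6.928

loops=1 perimeter=6.928


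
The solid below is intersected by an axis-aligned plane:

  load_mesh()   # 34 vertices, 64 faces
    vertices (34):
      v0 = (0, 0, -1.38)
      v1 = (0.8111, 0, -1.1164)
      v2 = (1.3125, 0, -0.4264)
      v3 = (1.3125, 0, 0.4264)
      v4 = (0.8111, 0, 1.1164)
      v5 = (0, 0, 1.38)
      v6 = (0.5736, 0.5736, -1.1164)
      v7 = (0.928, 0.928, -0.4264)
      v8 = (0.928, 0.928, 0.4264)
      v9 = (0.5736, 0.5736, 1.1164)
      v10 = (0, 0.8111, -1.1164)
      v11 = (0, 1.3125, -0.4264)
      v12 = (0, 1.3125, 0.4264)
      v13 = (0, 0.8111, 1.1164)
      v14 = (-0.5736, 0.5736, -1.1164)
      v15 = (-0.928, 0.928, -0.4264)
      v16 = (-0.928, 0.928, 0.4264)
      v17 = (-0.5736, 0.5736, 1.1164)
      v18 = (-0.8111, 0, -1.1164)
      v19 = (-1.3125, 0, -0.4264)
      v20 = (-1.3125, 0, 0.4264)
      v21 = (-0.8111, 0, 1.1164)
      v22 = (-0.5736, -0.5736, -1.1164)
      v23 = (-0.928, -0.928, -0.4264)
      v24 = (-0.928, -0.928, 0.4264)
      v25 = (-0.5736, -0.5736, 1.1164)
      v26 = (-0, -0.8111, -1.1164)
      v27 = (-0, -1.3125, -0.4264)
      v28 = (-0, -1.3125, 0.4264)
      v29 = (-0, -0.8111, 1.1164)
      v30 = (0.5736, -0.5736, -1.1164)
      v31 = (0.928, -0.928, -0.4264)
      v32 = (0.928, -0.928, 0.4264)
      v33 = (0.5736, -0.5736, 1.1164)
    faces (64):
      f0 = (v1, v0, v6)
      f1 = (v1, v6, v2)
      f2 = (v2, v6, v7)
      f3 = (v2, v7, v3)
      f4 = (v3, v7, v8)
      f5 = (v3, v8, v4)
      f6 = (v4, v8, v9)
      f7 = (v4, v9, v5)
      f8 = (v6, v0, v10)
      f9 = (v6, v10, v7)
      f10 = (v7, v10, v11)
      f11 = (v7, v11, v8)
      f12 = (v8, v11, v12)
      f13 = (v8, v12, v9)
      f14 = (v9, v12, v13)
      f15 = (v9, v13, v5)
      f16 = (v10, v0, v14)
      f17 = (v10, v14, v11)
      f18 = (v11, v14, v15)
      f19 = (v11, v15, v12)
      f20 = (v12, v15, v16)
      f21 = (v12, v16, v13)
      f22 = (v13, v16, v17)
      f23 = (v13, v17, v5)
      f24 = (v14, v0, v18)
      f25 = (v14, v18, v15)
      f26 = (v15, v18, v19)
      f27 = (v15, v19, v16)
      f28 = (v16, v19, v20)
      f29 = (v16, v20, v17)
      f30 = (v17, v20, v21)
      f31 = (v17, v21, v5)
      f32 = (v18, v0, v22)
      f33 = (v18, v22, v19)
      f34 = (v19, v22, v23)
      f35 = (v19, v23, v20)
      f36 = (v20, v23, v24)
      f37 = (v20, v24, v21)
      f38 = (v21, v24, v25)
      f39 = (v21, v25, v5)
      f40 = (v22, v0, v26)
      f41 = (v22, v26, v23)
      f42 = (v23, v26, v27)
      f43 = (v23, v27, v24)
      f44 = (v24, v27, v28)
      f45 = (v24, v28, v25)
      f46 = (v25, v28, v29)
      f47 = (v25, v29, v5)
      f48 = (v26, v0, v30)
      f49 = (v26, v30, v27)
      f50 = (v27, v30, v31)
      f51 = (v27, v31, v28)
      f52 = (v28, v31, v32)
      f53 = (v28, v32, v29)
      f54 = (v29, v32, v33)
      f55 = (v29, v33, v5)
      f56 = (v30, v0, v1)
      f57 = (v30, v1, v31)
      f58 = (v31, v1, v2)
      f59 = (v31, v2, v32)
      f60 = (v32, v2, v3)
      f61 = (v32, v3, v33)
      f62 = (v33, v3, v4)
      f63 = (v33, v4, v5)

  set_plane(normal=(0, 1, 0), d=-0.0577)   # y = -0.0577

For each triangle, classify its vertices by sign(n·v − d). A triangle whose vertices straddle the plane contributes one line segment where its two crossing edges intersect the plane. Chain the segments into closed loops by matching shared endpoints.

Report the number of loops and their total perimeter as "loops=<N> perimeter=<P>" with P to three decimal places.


Straddling triangles (20 of 64):
  (v18,v0,v22) [++-] → (-0.0577, -0.0577, -1.35348)–(-0.787209, -0.0577, -1.1164)  len=0.7671
  (v18,v22,v19) [+-+] → (-0.787209, -0.0577, -1.1164)–(-1.23817, -0.0577, -0.495809)  len=0.7671
  (v19,v22,v23) [+--] → (-1.23817, -0.0577, -0.495809)–(-1.28859, -0.0577, -0.4264)  len=0.0858
  (v19,v23,v20) [+-+] → (-1.28859, -0.0577, -0.4264)–(-1.28859, -0.0577, 0.373376)  len=0.7998
  (v20,v23,v24) [+--] → (-1.28859, -0.0577, 0.373376)–(-1.28859, -0.0577, 0.4264)  len=0.0530
  (v20,v24,v21) [+-+] → (-1.28859, -0.0577, 0.4264)–(-0.818368, -0.0577, 1.0735)  len=0.7999
  (v21,v24,v25) [+--] → (-0.818368, -0.0577, 1.0735)–(-0.787209, -0.0577, 1.1164)  len=0.0530
  (v21,v25,v5) [+-+] → (-0.787209, -0.0577, 1.1164)–(-0.0577, -0.0577, 1.35348)  len=0.7671
  (v22,v0,v26) [-+-] → (-0.0577, -0.0577, -1.35348)–(0, -0.0577, -1.36125)  len=0.0582
  (v25,v29,v5) [--+] → (0, -0.0577, 1.36125)–(-0.0577, -0.0577, 1.35348)  len=0.0582
  (v26,v0,v30) [-+-] → (0, -0.0577, -1.36125)–(0.0577, -0.0577, -1.35348)  len=0.0582
  (v29,v33,v5) [--+] → (0.0577, -0.0577, 1.35348)–(0, -0.0577, 1.36125)  len=0.0582
  (v30,v0,v1) [-++] → (0.0577, -0.0577, -1.35348)–(0.787209, -0.0577, -1.1164)  len=0.7671
  (v30,v1,v31) [-+-] → (0.787209, -0.0577, -1.1164)–(0.818368, -0.0577, -1.0735)  len=0.0530
  (v31,v1,v2) [-++] → (0.818368, -0.0577, -1.0735)–(1.28859, -0.0577, -0.4264)  len=0.7999
  (v31,v2,v32) [-+-] → (1.28859, -0.0577, -0.4264)–(1.28859, -0.0577, -0.373376)  len=0.0530
  (v32,v2,v3) [-++] → (1.28859, -0.0577, -0.373376)–(1.28859, -0.0577, 0.4264)  len=0.7998
  (v32,v3,v33) [-+-] → (1.28859, -0.0577, 0.4264)–(1.23817, -0.0577, 0.495809)  len=0.0858
  (v33,v3,v4) [-++] → (1.23817, -0.0577, 0.495809)–(0.787209, -0.0577, 1.1164)  len=0.7671
  (v33,v4,v5) [-++] → (0.787209, -0.0577, 1.1164)–(0.0577, -0.0577, 1.35348)  len=0.7671

Chained into 1 loop(s):
  loop 1: 20 segments, perimeter = 8.4185
Total perimeter = 8.418

loops=1 perimeter=8.418


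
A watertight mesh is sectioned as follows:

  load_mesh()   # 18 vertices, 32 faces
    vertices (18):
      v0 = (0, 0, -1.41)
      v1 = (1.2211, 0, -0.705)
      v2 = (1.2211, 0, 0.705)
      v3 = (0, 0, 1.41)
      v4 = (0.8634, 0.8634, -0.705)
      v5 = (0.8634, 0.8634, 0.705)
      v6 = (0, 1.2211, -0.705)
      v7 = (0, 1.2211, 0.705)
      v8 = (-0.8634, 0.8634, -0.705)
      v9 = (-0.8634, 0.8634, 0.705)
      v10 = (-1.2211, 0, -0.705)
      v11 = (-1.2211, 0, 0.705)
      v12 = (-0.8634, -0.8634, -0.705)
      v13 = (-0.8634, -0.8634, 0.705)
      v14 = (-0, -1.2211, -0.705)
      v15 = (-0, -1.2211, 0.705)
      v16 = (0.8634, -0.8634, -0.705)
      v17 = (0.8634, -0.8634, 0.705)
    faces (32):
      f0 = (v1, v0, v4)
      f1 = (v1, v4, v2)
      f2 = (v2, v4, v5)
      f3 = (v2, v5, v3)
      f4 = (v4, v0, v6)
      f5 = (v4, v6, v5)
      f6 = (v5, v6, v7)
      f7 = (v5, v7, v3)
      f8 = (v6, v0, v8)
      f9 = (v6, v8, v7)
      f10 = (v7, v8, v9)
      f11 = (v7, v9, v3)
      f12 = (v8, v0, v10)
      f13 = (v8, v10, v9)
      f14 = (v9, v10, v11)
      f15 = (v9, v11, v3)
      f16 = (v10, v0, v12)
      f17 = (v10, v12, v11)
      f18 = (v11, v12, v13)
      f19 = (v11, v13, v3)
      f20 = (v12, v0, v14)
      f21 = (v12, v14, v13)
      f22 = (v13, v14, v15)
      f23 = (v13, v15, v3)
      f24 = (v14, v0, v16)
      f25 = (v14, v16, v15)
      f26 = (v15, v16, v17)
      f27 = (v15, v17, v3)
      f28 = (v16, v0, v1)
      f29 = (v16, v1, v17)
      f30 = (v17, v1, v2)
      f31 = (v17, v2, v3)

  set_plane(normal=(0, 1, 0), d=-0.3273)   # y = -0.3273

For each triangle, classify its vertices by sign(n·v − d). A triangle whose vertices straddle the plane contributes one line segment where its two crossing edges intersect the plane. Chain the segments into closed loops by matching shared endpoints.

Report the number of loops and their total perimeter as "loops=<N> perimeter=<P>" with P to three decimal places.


Straddling triangles (12 of 32):
  (v10,v0,v12) [++-] → (-0.3273, -0.3273, -1.14275)–(-1.0855, -0.3273, -0.705)  len=0.8755
  (v10,v12,v11) [+-+] → (-1.0855, -0.3273, -0.705)–(-1.0855, -0.3273, 0.170493)  len=0.8755
  (v11,v12,v13) [+--] → (-1.0855, -0.3273, 0.170493)–(-1.0855, -0.3273, 0.705)  len=0.5345
  (v11,v13,v3) [+-+] → (-1.0855, -0.3273, 0.705)–(-0.3273, -0.3273, 1.14275)  len=0.8755
  (v12,v0,v14) [-+-] → (-0.3273, -0.3273, -1.14275)–(0, -0.3273, -1.22103)  len=0.3365
  (v13,v15,v3) [--+] → (0, -0.3273, 1.22103)–(-0.3273, -0.3273, 1.14275)  len=0.3365
  (v14,v0,v16) [-+-] → (0, -0.3273, -1.22103)–(0.3273, -0.3273, -1.14275)  len=0.3365
  (v15,v17,v3) [--+] → (0.3273, -0.3273, 1.14275)–(0, -0.3273, 1.22103)  len=0.3365
  (v16,v0,v1) [-++] → (0.3273, -0.3273, -1.14275)–(1.0855, -0.3273, -0.705)  len=0.8755
  (v16,v1,v17) [-+-] → (1.0855, -0.3273, -0.705)–(1.0855, -0.3273, -0.170493)  len=0.5345
  (v17,v1,v2) [-++] → (1.0855, -0.3273, -0.170493)–(1.0855, -0.3273, 0.705)  len=0.8755
  (v17,v2,v3) [-++] → (1.0855, -0.3273, 0.705)–(0.3273, -0.3273, 1.14275)  len=0.8755

Chained into 1 loop(s):
  loop 1: 12 segments, perimeter = 7.6681
Total perimeter = 7.668

loops=1 perimeter=7.668


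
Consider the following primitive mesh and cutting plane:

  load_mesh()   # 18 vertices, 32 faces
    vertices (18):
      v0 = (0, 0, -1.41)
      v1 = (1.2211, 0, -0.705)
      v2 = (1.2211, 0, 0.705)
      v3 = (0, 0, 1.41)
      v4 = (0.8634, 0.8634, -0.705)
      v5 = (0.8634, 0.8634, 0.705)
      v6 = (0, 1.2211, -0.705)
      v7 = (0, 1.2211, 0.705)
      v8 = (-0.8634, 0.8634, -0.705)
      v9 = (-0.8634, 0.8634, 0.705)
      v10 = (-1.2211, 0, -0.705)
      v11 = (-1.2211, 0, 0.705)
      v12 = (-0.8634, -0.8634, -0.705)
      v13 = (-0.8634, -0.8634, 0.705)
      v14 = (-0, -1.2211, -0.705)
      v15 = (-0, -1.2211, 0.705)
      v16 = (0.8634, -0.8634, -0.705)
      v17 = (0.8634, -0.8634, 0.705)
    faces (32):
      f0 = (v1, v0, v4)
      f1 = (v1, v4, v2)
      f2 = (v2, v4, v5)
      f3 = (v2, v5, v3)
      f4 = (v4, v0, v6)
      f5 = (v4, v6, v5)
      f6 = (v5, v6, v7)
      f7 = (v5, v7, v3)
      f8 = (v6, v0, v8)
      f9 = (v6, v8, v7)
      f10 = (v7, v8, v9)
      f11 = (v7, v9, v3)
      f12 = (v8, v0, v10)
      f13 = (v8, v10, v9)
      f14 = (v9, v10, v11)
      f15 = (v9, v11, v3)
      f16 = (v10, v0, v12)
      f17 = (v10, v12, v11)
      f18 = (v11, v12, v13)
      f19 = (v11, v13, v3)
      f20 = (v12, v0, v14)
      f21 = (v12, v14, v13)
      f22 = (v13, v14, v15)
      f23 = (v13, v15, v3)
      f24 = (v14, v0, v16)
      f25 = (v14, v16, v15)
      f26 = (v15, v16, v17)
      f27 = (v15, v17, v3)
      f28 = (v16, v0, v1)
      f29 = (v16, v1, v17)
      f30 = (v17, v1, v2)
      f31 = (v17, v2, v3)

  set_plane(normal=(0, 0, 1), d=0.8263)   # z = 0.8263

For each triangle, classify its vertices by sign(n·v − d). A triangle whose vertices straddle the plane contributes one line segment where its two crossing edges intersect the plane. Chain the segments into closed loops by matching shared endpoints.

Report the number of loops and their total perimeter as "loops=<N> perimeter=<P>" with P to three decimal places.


loops=1 perimeter=6.190

Straddling triangles (8 of 32):
  (v2,v5,v3) [--+] → (0.714846, 0.714846, 0.8263)–(1.011, 0, 0.8263)  len=0.7738
  (v5,v7,v3) [--+] → (0, 1.011, 0.8263)–(0.714846, 0.714846, 0.8263)  len=0.7738
  (v7,v9,v3) [--+] → (-0.714846, 0.714846, 0.8263)–(0, 1.011, 0.8263)  len=0.7738
  (v9,v11,v3) [--+] → (-1.011, 0, 0.8263)–(-0.714846, 0.714846, 0.8263)  len=0.7738
  (v11,v13,v3) [--+] → (-0.714846, -0.714846, 0.8263)–(-1.011, 0, 0.8263)  len=0.7738
  (v13,v15,v3) [--+] → (0, -1.011, 0.8263)–(-0.714846, -0.714846, 0.8263)  len=0.7738
  (v15,v17,v3) [--+] → (0.714846, -0.714846, 0.8263)–(0, -1.011, 0.8263)  len=0.7738
  (v17,v2,v3) [--+] → (1.011, 0, 0.8263)–(0.714846, -0.714846, 0.8263)  len=0.7738

Chained into 1 loop(s):
  loop 1: 8 segments, perimeter = 6.1901
Total perimeter = 6.190


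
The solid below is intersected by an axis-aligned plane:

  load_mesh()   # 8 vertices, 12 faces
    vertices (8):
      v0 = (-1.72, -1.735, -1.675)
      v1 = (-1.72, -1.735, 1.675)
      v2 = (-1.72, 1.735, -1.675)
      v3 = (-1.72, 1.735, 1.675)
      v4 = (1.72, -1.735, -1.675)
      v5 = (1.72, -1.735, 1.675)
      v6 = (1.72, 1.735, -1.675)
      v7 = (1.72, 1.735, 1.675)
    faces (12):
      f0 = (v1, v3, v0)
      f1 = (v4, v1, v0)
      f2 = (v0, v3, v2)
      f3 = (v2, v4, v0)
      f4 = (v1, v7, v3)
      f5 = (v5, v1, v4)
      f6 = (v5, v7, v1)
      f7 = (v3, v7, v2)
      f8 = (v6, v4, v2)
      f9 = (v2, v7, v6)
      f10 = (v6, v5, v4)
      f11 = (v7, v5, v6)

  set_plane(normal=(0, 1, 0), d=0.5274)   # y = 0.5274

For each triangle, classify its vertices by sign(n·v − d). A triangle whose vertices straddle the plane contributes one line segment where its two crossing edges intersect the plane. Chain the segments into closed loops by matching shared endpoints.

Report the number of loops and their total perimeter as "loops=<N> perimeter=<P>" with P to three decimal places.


loops=1 perimeter=13.580

Straddling triangles (8 of 12):
  (v1,v3,v0) [-+-] → (-1.72, 0.5274, 1.675)–(-1.72, 0.5274, 0.509161)  len=1.1658
  (v0,v3,v2) [-++] → (-1.72, 0.5274, 0.509161)–(-1.72, 0.5274, -1.675)  len=2.1842
  (v2,v4,v0) [+--] → (-0.52284, 0.5274, -1.675)–(-1.72, 0.5274, -1.675)  len=1.1972
  (v1,v7,v3) [-++] → (0.52284, 0.5274, 1.675)–(-1.72, 0.5274, 1.675)  len=2.2428
  (v5,v7,v1) [-+-] → (1.72, 0.5274, 1.675)–(0.52284, 0.5274, 1.675)  len=1.1972
  (v6,v4,v2) [+-+] → (1.72, 0.5274, -1.675)–(-0.52284, 0.5274, -1.675)  len=2.2428
  (v6,v5,v4) [+--] → (1.72, 0.5274, -0.509161)–(1.72, 0.5274, -1.675)  len=1.1658
  (v7,v5,v6) [+-+] → (1.72, 0.5274, 1.675)–(1.72, 0.5274, -0.509161)  len=2.1842

Chained into 1 loop(s):
  loop 1: 8 segments, perimeter = 13.5800
Total perimeter = 13.580


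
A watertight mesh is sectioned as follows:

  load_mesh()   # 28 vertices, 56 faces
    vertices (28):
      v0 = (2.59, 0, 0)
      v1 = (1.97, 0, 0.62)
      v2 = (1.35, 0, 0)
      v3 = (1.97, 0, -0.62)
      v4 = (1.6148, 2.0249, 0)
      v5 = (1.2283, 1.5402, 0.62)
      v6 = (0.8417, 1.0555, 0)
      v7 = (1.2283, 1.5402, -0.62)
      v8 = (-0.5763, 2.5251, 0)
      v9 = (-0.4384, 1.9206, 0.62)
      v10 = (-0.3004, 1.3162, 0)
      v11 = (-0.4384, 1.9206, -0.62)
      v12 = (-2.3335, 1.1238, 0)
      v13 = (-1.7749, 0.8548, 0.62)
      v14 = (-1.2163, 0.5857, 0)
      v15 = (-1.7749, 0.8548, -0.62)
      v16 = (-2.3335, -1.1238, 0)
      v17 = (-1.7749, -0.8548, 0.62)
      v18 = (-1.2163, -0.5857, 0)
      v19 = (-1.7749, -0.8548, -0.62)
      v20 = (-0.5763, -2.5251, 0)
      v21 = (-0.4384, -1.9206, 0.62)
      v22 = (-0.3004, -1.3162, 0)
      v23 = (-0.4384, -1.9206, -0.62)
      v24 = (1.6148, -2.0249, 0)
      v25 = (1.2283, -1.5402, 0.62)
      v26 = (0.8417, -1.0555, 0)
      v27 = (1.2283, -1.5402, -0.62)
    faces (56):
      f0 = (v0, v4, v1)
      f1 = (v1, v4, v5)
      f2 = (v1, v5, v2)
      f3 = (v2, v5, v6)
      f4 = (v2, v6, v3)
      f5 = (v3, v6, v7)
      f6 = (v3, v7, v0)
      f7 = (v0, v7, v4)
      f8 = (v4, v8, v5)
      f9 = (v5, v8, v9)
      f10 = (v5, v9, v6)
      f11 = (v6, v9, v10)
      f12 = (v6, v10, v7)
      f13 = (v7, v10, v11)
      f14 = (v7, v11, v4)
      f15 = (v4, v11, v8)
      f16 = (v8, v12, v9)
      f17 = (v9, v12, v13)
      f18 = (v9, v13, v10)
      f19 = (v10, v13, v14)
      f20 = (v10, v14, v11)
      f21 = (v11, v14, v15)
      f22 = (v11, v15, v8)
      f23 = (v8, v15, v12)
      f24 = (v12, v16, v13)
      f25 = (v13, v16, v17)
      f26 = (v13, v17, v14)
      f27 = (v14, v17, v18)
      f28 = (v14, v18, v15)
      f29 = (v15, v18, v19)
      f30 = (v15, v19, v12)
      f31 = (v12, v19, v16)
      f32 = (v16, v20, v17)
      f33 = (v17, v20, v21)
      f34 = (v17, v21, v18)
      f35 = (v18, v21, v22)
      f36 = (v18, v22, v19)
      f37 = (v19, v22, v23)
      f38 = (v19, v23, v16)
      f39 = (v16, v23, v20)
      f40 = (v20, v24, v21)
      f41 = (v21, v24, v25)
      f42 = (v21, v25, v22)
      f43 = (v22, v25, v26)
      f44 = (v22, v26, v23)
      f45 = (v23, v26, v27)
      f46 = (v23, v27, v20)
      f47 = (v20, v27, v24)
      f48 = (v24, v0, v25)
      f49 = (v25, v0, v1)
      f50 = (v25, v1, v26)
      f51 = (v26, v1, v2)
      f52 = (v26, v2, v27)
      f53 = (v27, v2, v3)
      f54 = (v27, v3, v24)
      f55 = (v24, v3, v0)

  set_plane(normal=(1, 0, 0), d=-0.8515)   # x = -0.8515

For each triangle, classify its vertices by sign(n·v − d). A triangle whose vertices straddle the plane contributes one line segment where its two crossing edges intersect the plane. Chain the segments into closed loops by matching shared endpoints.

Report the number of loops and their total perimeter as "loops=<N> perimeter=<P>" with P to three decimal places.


loops=2 perimeter=7.568

Straddling triangles (16 of 56):
  (v8,v12,v9) [+-+] → (-0.8515, 2.30564, 0)–(-0.8515, 1.74691, 0.48485)  len=0.7398
  (v9,v12,v13) [+--] → (-0.8515, 1.74691, 0.48485)–(-0.8515, 1.59117, 0.62)  len=0.2062
  (v9,v13,v10) [+-+] → (-0.8515, 1.59117, 0.62)–(-0.8515, 1.14375, 0.231727)  len=0.5924
  (v10,v13,v14) [+--] → (-0.8515, 1.14375, 0.231727)–(-0.8515, 0.876656, 0)  len=0.3536
  (v10,v14,v11) [+-+] → (-0.8515, 0.876656, 0)–(-0.8515, 1.21171, -0.290752)  len=0.4436
  (v11,v14,v15) [+--] → (-0.8515, 1.21171, -0.290752)–(-0.8515, 1.59117, -0.62)  len=0.5024
  (v11,v15,v8) [+-+] → (-0.8515, 1.59117, -0.62)–(-0.8515, 2.1416, -0.142353)  len=0.7288
  (v8,v15,v12) [+--] → (-0.8515, 2.1416, -0.142353)–(-0.8515, 2.30564, 0)  len=0.2172
  (v16,v20,v17) [-+-] → (-0.8515, -2.30564, 0)–(-0.8515, -2.1416, 0.142353)  len=0.2172
  (v17,v20,v21) [-++] → (-0.8515, -2.1416, 0.142353)–(-0.8515, -1.59117, 0.62)  len=0.7288
  (v17,v21,v18) [-+-] → (-0.8515, -1.59117, 0.62)–(-0.8515, -1.21171, 0.290752)  len=0.5024
  (v18,v21,v22) [-++] → (-0.8515, -1.21171, 0.290752)–(-0.8515, -0.876656, 0)  len=0.4436
  (v18,v22,v19) [-+-] → (-0.8515, -0.876656, 0)–(-0.8515, -1.14375, -0.231727)  len=0.3536
  (v19,v22,v23) [-++] → (-0.8515, -1.14375, -0.231727)–(-0.8515, -1.59117, -0.62)  len=0.5924
  (v19,v23,v16) [-+-] → (-0.8515, -1.59117, -0.62)–(-0.8515, -1.74691, -0.48485)  len=0.2062
  (v16,v23,v20) [-++] → (-0.8515, -1.74691, -0.48485)–(-0.8515, -2.30564, 0)  len=0.7398

Chained into 2 loop(s):
  loop 1: 8 segments, perimeter = 3.7840
  loop 2: 8 segments, perimeter = 3.7840
Total perimeter = 7.568


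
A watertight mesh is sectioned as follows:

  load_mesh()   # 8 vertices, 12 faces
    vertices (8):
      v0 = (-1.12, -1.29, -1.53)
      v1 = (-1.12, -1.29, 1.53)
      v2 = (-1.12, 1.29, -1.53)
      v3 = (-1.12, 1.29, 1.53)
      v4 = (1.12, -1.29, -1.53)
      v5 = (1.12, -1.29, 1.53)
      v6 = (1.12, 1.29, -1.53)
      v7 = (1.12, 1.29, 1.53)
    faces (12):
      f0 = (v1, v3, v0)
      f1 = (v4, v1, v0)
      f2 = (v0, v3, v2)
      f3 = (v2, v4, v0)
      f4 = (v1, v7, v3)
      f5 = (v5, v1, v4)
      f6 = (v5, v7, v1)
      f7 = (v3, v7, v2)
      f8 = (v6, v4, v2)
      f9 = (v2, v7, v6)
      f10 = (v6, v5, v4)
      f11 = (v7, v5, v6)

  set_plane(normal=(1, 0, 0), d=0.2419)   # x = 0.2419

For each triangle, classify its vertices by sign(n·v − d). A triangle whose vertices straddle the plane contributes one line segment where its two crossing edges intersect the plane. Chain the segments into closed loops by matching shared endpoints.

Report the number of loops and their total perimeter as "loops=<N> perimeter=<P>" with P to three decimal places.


Straddling triangles (8 of 12):
  (v4,v1,v0) [+--] → (0.2419, -1.29, -0.330453)–(0.2419, -1.29, -1.53)  len=1.1995
  (v2,v4,v0) [-+-] → (0.2419, -0.278617, -1.53)–(0.2419, -1.29, -1.53)  len=1.0114
  (v1,v7,v3) [-+-] → (0.2419, 0.278617, 1.53)–(0.2419, 1.29, 1.53)  len=1.0114
  (v5,v1,v4) [+-+] → (0.2419, -1.29, 1.53)–(0.2419, -1.29, -0.330453)  len=1.8605
  (v5,v7,v1) [++-] → (0.2419, 0.278617, 1.53)–(0.2419, -1.29, 1.53)  len=1.5686
  (v3,v7,v2) [-+-] → (0.2419, 1.29, 1.53)–(0.2419, 1.29, 0.330453)  len=1.1995
  (v6,v4,v2) [++-] → (0.2419, -0.278617, -1.53)–(0.2419, 1.29, -1.53)  len=1.5686
  (v2,v7,v6) [-++] → (0.2419, 1.29, 0.330453)–(0.2419, 1.29, -1.53)  len=1.8605

Chained into 1 loop(s):
  loop 1: 8 segments, perimeter = 11.2800
Total perimeter = 11.280

loops=1 perimeter=11.280


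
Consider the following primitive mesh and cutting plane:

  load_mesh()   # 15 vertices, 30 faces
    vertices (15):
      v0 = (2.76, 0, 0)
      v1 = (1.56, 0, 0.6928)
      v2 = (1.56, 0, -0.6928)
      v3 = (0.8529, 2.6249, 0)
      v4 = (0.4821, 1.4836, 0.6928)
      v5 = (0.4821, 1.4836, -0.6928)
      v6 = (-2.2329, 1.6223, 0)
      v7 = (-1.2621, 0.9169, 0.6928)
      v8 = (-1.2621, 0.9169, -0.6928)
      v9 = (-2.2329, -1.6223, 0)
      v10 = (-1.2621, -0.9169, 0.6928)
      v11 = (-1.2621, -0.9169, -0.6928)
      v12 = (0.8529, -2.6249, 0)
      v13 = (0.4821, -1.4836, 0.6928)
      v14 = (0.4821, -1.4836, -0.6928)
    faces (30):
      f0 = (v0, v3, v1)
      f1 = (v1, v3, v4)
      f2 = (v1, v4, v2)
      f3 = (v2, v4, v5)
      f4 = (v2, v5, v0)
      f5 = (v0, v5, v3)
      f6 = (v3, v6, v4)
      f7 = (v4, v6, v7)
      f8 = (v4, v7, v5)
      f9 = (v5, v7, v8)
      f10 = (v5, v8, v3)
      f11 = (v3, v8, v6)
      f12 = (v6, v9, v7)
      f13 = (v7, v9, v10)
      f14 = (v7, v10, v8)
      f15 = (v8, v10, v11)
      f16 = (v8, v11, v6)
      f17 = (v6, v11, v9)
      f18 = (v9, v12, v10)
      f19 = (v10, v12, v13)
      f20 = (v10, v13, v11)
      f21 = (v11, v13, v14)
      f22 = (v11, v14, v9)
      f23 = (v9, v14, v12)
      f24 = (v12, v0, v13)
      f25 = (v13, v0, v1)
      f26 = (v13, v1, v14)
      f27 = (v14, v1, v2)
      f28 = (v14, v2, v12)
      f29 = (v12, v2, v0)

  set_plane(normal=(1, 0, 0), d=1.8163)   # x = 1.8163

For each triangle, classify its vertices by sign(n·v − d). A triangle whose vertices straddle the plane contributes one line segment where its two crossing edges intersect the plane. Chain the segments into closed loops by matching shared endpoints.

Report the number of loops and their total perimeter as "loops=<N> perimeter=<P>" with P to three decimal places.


Straddling triangles (6 of 30):
  (v0,v3,v1) [+--] → (1.8163, 1.29889, 0)–(1.8163, 0, 0.544829)  len=1.4085
  (v2,v5,v0) [--+] → (1.8163, 0.614633, -0.287017)–(1.8163, 0, -0.544829)  len=0.6665
  (v0,v5,v3) [+--] → (1.8163, 0.614633, -0.287017)–(1.8163, 1.29889, 0)  len=0.7420
  (v12,v0,v13) [-+-] → (1.8163, -1.29889, 0)–(1.8163, -0.614633, 0.287017)  len=0.7420
  (v13,v0,v1) [-+-] → (1.8163, -0.614633, 0.287017)–(1.8163, 0, 0.544829)  len=0.6665
  (v12,v2,v0) [--+] → (1.8163, 0, -0.544829)–(1.8163, -1.29889, 0)  len=1.4085

Chained into 1 loop(s):
  loop 1: 6 segments, perimeter = 5.6341
Total perimeter = 5.634

loops=1 perimeter=5.634


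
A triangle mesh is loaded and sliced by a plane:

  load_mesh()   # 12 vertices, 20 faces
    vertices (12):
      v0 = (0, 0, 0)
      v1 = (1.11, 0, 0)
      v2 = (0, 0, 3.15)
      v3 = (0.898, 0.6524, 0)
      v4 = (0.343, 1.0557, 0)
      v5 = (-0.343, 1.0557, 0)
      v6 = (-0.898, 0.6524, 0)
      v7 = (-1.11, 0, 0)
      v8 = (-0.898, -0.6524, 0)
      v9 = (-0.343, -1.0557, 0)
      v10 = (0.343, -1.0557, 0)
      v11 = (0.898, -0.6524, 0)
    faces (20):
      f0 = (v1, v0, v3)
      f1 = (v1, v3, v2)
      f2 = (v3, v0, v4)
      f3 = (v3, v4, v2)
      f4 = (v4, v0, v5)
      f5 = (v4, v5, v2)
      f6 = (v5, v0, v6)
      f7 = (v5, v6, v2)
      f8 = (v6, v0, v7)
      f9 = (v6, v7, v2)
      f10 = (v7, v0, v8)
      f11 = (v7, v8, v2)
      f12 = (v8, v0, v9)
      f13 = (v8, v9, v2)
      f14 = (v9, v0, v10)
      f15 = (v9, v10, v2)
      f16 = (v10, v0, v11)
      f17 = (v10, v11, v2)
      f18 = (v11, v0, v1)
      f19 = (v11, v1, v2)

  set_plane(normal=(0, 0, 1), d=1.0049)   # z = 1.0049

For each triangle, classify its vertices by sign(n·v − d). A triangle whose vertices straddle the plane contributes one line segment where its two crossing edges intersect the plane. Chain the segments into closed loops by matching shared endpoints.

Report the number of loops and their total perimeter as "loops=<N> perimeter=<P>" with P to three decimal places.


loops=1 perimeter=4.672

Straddling triangles (10 of 20):
  (v1,v3,v2) [--+] → (0.611524, 0.444274, 1.0049)–(0.755892, 0, 1.0049)  len=0.4671
  (v3,v4,v2) [--+] → (0.233578, 0.718915, 1.0049)–(0.611524, 0.444274, 1.0049)  len=0.4672
  (v4,v5,v2) [--+] → (-0.233578, 0.718915, 1.0049)–(0.233578, 0.718915, 1.0049)  len=0.4672
  (v5,v6,v2) [--+] → (-0.611524, 0.444274, 1.0049)–(-0.233578, 0.718915, 1.0049)  len=0.4672
  (v6,v7,v2) [--+] → (-0.755892, 0, 1.0049)–(-0.611524, 0.444274, 1.0049)  len=0.4671
  (v7,v8,v2) [--+] → (-0.611524, -0.444274, 1.0049)–(-0.755892, 0, 1.0049)  len=0.4671
  (v8,v9,v2) [--+] → (-0.233578, -0.718915, 1.0049)–(-0.611524, -0.444274, 1.0049)  len=0.4672
  (v9,v10,v2) [--+] → (0.233578, -0.718915, 1.0049)–(-0.233578, -0.718915, 1.0049)  len=0.4672
  (v10,v11,v2) [--+] → (0.611524, -0.444274, 1.0049)–(0.233578, -0.718915, 1.0049)  len=0.4672
  (v11,v1,v2) [--+] → (0.755892, 0, 1.0049)–(0.611524, -0.444274, 1.0049)  len=0.4671

Chained into 1 loop(s):
  loop 1: 10 segments, perimeter = 4.6717
Total perimeter = 4.672


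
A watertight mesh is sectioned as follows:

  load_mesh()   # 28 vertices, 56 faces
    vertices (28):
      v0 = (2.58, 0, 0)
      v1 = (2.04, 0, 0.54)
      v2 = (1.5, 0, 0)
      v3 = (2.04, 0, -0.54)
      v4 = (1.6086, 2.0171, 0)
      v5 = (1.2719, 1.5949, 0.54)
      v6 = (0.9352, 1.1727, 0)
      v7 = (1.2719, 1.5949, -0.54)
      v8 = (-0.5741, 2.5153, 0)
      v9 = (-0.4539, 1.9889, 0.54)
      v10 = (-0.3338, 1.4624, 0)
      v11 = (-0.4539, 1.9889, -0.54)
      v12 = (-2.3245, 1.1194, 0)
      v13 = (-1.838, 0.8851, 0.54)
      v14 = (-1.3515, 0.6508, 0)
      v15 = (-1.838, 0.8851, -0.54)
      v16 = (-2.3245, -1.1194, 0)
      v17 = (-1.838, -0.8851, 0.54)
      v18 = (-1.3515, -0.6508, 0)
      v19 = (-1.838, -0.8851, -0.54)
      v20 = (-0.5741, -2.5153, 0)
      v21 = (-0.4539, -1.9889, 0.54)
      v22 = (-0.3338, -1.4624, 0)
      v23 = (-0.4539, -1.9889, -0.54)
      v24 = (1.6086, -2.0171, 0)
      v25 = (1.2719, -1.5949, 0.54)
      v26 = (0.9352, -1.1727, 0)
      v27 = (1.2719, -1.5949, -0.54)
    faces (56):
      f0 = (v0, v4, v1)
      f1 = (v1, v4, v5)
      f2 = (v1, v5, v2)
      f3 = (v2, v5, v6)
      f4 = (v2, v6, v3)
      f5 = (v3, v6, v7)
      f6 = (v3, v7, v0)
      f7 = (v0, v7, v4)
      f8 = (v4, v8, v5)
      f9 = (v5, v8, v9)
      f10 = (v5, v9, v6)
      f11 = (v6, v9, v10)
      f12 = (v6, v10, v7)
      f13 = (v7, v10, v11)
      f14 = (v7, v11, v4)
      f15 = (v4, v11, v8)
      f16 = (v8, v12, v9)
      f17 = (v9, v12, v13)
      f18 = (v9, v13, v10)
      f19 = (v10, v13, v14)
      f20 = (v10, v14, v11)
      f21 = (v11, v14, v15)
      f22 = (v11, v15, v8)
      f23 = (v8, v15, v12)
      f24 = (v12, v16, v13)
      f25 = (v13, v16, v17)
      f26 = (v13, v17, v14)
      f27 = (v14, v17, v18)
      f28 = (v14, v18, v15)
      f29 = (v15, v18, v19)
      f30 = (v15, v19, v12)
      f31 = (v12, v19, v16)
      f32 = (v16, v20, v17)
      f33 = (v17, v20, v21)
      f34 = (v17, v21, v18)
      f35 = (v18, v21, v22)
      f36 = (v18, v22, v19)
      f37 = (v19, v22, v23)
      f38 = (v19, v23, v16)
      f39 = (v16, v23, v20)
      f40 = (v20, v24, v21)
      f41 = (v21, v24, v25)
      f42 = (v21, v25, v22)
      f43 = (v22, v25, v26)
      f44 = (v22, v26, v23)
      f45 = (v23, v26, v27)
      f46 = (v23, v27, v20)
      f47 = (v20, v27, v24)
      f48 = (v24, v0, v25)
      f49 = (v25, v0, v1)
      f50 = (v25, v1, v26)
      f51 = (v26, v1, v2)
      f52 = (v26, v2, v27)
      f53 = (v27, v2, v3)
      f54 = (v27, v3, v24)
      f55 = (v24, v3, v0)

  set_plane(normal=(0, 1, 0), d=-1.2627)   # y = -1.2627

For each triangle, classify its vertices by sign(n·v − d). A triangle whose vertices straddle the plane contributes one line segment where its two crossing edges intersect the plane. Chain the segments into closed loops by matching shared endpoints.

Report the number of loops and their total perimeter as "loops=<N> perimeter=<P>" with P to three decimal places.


loops=2 perimeter=7.485

Straddling triangles (18 of 56):
  (v16,v20,v17) [+-+] → (-2.14481, -1.2627, 0)–(-1.54525, -1.2627, 0.414921)  len=0.7291
  (v17,v20,v21) [+--] → (-1.54525, -1.2627, 0.414921)–(-1.36451, -1.2627, 0.54)  len=0.2198
  (v17,v21,v18) [+-+] → (-1.36451, -1.2627, 0.54)–(-0.941036, -1.2627, 0.246937)  len=0.5150
  (v18,v21,v22) [+--] → (-0.941036, -1.2627, 0.246937)–(-0.584212, -1.2627, 0)  len=0.4339
  (v18,v22,v19) [+-+] → (-0.584212, -1.2627, 0)–(-0.854134, -1.2627, -0.186797)  len=0.3283
  (v19,v22,v23) [+--] → (-0.854134, -1.2627, -0.186797)–(-1.36451, -1.2627, -0.54)  len=0.6207
  (v19,v23,v16) [+-+] → (-1.36451, -1.2627, -0.54)–(-2.01621, -1.2627, -0.088996)  len=0.7925
  (v16,v23,v20) [+--] → (-2.01621, -1.2627, -0.088996)–(-2.14481, -1.2627, 0)  len=0.1564
  (v22,v25,v26) [--+] → (1.00697, -1.2627, 0.115111)–(0.540965, -1.2627, 0)  len=0.4800
  (v22,v26,v23) [-+-] → (0.540965, -1.2627, 0)–(0.782028, -1.2627, -0.0595442)  len=0.2483
  (v23,v26,v27) [-+-] → (0.782028, -1.2627, -0.0595442)–(1.00697, -1.2627, -0.115111)  len=0.2317
  (v24,v0,v25) [-+-] → (1.97191, -1.2627, 0)–(1.54436, -1.2627, 0.427524)  len=0.6046
  (v25,v0,v1) [-++] → (1.54436, -1.2627, 0.427524)–(1.43189, -1.2627, 0.54)  len=0.1591
  (v25,v1,v26) [-++] → (1.43189, -1.2627, 0.54)–(1.00697, -1.2627, 0.115111)  len=0.6009
  (v26,v2,v27) [++-] → (1.31941, -1.2627, -0.427524)–(1.00697, -1.2627, -0.115111)  len=0.4418
  (v27,v2,v3) [-++] → (1.31941, -1.2627, -0.427524)–(1.43189, -1.2627, -0.54)  len=0.1591
  (v27,v3,v24) [-+-] → (1.43189, -1.2627, -0.54)–(1.76994, -1.2627, -0.201961)  len=0.4781
  (v24,v3,v0) [-++] → (1.76994, -1.2627, -0.201961)–(1.97191, -1.2627, 0)  len=0.2856

Chained into 2 loop(s):
  loop 1: 8 segments, perimeter = 3.7957
  loop 2: 10 segments, perimeter = 3.6892
Total perimeter = 7.485
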